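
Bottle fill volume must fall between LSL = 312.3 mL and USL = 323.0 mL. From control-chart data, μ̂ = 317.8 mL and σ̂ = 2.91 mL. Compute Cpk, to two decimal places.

0.60

Cpu = (USL − μ̂) / (3σ̂) = (323.0 − 317.8) / (3 × 2.91) = 0.5956; Cpl = (μ̂ − LSL) / (3σ̂) = (317.8 − 312.3) / (3 × 2.91) = 0.6300; Cpk = min(Cpu, Cpl) = 0.5956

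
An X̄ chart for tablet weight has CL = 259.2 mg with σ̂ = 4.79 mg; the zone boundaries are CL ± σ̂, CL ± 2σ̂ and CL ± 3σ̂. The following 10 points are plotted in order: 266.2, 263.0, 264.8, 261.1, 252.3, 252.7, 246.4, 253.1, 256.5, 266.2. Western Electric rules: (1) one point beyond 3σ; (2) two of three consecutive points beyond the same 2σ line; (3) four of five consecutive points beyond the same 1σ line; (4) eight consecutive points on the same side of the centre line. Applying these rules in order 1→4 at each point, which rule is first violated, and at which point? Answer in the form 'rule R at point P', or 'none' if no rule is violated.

rule 3 at point 8

Zone of each point (C = within 1σ̂, B = 1σ̂–2σ̂, A = 2σ̂–3σ̂, * = beyond 3σ̂; sign = side of CL): 1:+B, 2:+C, 3:+B, 4:+C, 5:-B, 6:-B, 7:-A, 8:-B, 9:-C, 10:+B
Rule 3 (four of five consecutive points beyond the same 1σ limit) is satisfied at point 8.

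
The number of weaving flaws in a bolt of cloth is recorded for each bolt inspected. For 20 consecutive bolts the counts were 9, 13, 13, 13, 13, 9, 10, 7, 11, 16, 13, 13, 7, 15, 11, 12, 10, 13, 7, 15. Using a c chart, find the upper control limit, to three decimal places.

21.673

c̄ = (9 + 13 + 13 + 13 + 13 + 9 + 10 + 7 + 11 + 16 + 13 + 13 + 7 + 15 + 11 + 12 + 10 + 13 + 7 + 15) / 20 = 230 / 20 = 11.5000
UCL = c̄ + 3√c̄ = 11.5000 + 3 × √11.5000 = 11.5000 + 3 × 3.3912 = 21.6735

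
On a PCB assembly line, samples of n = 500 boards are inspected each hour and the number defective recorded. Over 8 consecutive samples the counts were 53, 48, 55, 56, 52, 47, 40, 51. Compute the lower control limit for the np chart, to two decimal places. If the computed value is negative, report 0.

p̄ = Σdᵢ / (k·n) = 402 / (8 × 500) = 0.10050
LCL = np̄ − 3·√(np̄(1−p̄)) = 50.2500 − 3 × 6.7231 = 30.0807

30.08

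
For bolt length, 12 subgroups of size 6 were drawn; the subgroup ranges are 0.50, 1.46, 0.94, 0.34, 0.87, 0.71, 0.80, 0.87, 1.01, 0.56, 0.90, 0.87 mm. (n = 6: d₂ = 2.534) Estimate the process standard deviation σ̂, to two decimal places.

0.32

R̄ = (0.50 + 1.46 + 0.94 + 0.34 + 0.87 + 0.71 + 0.80 + 0.87 + 1.01 + 0.56 + 0.90 + 0.87) / 12 = 0.8192
σ̂ = R̄ / d₂ = 0.8192 / 2.534 = 0.3233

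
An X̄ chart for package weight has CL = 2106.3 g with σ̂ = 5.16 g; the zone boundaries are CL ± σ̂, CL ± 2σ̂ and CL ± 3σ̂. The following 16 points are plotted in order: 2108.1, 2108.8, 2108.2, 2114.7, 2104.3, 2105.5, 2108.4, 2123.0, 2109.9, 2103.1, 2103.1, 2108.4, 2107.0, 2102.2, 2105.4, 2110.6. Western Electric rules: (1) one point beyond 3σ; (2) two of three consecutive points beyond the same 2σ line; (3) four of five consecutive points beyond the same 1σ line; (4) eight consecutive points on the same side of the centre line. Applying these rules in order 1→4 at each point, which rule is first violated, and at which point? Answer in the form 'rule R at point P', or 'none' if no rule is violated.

rule 1 at point 8

Zone of each point (C = within 1σ̂, B = 1σ̂–2σ̂, A = 2σ̂–3σ̂, * = beyond 3σ̂; sign = side of CL): 1:+C, 2:+C, 3:+C, 4:+B, 5:-C, 6:-C, 7:+C, 8:+*, 9:+C, 10:-C, 11:-C, 12:+C, 13:+C, 14:-C, 15:-C, 16:+C
Rule 1 (one point beyond the 3σ limits) is satisfied at point 8.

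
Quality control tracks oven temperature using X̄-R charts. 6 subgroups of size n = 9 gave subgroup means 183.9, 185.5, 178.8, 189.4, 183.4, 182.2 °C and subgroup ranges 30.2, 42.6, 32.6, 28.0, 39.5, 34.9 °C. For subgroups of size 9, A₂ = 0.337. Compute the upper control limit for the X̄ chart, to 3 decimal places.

X̄̄ = (183.9 + 185.5 + 178.8 + 189.4 + 183.4 + 182.2) / 6 = 1103.2000 / 6 = 183.8667
R̄ = (30.2 + 42.6 + 32.6 + 28.0 + 39.5 + 34.9) / 6 = 207.8000 / 6 = 34.6333
UCL = X̄̄ + A₂·R̄ = 183.8667 + 0.337 × 34.6333 = 195.5381

195.538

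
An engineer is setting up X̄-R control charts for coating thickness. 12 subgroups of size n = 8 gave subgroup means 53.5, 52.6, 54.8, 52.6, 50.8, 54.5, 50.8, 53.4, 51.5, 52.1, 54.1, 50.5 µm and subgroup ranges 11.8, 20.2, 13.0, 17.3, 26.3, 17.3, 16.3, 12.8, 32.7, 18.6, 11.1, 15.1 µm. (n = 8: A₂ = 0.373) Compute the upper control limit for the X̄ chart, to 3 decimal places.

59.205

X̄̄ = (53.5 + 52.6 + 54.8 + 52.6 + 50.8 + 54.5 + 50.8 + 53.4 + 51.5 + 52.1 + 54.1 + 50.5) / 12 = 631.2000 / 12 = 52.6000
R̄ = (11.8 + 20.2 + 13.0 + 17.3 + 26.3 + 17.3 + 16.3 + 12.8 + 32.7 + 18.6 + 11.1 + 15.1) / 12 = 212.5000 / 12 = 17.7083
UCL = X̄̄ + A₂·R̄ = 52.6000 + 0.373 × 17.7083 = 59.2052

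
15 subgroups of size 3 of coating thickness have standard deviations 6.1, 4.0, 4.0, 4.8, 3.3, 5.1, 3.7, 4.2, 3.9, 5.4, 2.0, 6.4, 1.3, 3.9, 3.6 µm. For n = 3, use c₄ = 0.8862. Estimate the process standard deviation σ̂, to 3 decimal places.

4.642

s̄ = (6.1 + 4.0 + 4.0 + 4.8 + 3.3 + 5.1 + 3.7 + 4.2 + 3.9 + 5.4 + 2.0 + 6.4 + 1.3 + 3.9 + 3.6) / 15 = 4.1133
σ̂ = s̄ / c₄ = 4.1133 / 0.8862 = 4.6415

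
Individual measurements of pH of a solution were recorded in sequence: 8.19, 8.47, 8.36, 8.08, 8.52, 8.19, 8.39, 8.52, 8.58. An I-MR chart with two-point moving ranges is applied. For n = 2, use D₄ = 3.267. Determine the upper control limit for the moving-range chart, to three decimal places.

Moving ranges: 0.28, 0.11, 0.28, 0.44, 0.33, 0.20, 0.13, 0.06; M̄R̄ = 1.8300 / 8 = 0.2288
UCL_MR = D₄·M̄R̄ = 3.267 × 0.2288 = 0.7473

0.747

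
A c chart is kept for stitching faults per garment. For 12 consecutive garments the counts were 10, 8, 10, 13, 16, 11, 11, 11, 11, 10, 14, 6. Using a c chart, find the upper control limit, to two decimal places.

c̄ = (10 + 8 + 10 + 13 + 16 + 11 + 11 + 11 + 11 + 10 + 14 + 6) / 12 = 131 / 12 = 10.9167
UCL = c̄ + 3√c̄ = 10.9167 + 3 × √10.9167 = 10.9167 + 3 × 3.3040 = 20.8288

20.83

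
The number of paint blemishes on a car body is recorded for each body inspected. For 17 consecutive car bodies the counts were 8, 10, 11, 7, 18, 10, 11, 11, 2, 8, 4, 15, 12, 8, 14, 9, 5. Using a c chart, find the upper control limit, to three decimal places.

18.878

c̄ = (8 + 10 + 11 + 7 + 18 + 10 + 11 + 11 + 2 + 8 + 4 + 15 + 12 + 8 + 14 + 9 + 5) / 17 = 163 / 17 = 9.5882
UCL = c̄ + 3√c̄ = 9.5882 + 3 × √9.5882 = 9.5882 + 3 × 3.0965 = 18.8777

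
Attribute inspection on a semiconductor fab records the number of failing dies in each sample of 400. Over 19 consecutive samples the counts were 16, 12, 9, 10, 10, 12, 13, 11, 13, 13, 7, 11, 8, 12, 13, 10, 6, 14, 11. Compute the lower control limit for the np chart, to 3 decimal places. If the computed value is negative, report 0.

p̄ = Σdᵢ / (k·n) = 211 / (19 × 400) = 0.02776
LCL = np̄ − 3·√(np̄(1−p̄)) = 11.1053 − 3 × 3.2859 = 1.2477

1.248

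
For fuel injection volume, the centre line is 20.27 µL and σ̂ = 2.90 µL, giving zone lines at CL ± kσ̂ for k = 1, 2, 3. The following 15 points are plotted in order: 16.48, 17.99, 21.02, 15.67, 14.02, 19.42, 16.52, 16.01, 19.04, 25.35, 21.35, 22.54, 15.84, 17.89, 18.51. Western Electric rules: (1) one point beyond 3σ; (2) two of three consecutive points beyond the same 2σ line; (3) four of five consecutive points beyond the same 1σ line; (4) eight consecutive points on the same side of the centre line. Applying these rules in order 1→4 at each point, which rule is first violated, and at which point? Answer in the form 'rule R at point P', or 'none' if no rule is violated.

rule 3 at point 8

Zone of each point (C = within 1σ̂, B = 1σ̂–2σ̂, A = 2σ̂–3σ̂, * = beyond 3σ̂; sign = side of CL): 1:-B, 2:-C, 3:+C, 4:-B, 5:-A, 6:-C, 7:-B, 8:-B, 9:-C, 10:+B, 11:+C, 12:+C, 13:-B, 14:-C, 15:-C
Rule 3 (four of five consecutive points beyond the same 1σ limit) is satisfied at point 8.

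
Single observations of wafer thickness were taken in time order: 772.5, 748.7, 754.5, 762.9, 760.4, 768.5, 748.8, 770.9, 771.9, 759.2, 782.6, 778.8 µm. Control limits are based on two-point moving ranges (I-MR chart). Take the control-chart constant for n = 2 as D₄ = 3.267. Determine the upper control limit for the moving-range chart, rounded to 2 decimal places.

Moving ranges: 23.8, 5.8, 8.4, 2.5, 8.1, 19.7, 22.1, 1.0, 12.7, 23.4, 3.8; M̄R̄ = 131.3000 / 11 = 11.9364
UCL_MR = D₄·M̄R̄ = 3.267 × 11.9364 = 38.9961

39.00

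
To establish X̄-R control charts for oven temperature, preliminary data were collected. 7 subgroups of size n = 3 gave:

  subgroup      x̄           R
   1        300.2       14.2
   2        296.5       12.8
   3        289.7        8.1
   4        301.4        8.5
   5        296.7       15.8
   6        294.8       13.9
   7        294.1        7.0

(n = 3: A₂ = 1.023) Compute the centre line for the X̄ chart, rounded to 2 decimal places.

296.20

X̄̄ = (300.2 + 296.5 + 289.7 + 301.4 + 296.7 + 294.8 + 294.1) / 7 = 2073.4000 / 7 = 296.2000
CL = X̄̄ = 296.2000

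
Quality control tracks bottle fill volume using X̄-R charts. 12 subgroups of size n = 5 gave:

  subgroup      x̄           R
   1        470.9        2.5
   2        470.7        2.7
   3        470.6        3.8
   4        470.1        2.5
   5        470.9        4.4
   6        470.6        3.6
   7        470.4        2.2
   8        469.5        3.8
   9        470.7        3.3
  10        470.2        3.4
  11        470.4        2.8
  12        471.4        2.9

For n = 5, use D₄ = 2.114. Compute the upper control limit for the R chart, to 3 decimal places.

R̄ = (2.5 + 2.7 + 3.8 + 2.5 + 4.4 + 3.6 + 2.2 + 3.8 + 3.3 + 3.4 + 2.8 + 2.9) / 12 = 37.9000 / 12 = 3.1583
UCL_R = D₄·R̄ = 2.114 × 3.1583 = 6.6767

6.677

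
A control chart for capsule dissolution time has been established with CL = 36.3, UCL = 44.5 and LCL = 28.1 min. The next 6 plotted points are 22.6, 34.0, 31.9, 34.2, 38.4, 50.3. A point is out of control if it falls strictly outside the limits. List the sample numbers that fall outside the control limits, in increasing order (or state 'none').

1, 6

Compare each point to [28.1, 44.5]: sample 1 = 22.6 < LCL; sample 6 = 50.3 > UCL.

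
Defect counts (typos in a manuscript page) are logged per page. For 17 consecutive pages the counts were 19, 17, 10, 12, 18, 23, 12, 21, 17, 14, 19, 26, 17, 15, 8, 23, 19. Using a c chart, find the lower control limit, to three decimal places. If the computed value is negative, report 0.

4.668

c̄ = (19 + 17 + 10 + 12 + 18 + 23 + 12 + 21 + 17 + 14 + 19 + 26 + 17 + 15 + 8 + 23 + 19) / 17 = 290 / 17 = 17.0588
LCL = c̄ − 3√c̄ = 17.0588 − 3 × 4.1302 = 4.6681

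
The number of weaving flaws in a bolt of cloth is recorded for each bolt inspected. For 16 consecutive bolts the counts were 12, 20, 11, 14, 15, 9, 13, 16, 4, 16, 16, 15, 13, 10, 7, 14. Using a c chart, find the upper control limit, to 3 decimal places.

23.551

c̄ = (12 + 20 + 11 + 14 + 15 + 9 + 13 + 16 + 4 + 16 + 16 + 15 + 13 + 10 + 7 + 14) / 16 = 205 / 16 = 12.8125
UCL = c̄ + 3√c̄ = 12.8125 + 3 × √12.8125 = 12.8125 + 3 × 3.5795 = 23.5509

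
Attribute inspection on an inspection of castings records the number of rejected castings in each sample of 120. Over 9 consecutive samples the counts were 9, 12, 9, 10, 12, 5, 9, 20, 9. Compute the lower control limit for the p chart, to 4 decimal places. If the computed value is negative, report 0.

p̄ = Σdᵢ / (k·n) = 95 / (9 × 120) = 0.08796
LCL = p̄ − 3·√(p̄(1−p̄)/n) = 0.08796 − 3 × 0.02586 = 0.01039

0.0104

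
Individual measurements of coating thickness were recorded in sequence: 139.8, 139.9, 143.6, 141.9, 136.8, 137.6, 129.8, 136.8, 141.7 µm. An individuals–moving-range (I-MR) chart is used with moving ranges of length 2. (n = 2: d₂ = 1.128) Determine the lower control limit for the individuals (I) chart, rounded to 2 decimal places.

128.32

X̄ = (139.8 + 139.9 + 143.6 + 141.9 + 136.8 + 137.6 + 129.8 + 136.8 + 141.7) / 9 = 138.6556
Moving ranges: 0.1, 3.7, 1.7, 5.1, 0.8, 7.8, 7.0, 4.9; M̄R̄ = 31.1000 / 8 = 3.8875
LCL = X̄ − 3·M̄R̄/d₂ = 138.6556 − 3 × 3.8875 / 1.128 = 128.3165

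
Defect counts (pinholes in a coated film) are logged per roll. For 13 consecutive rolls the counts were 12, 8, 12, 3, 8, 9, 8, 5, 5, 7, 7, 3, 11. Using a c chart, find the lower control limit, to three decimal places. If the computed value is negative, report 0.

c̄ = (12 + 8 + 12 + 3 + 8 + 9 + 8 + 5 + 5 + 7 + 7 + 3 + 11) / 13 = 98 / 13 = 7.5385
LCL = c̄ − 3√c̄ = 7.5385 − 3 × 2.7456 = -0.6984 → 0 (cannot be negative)

0.000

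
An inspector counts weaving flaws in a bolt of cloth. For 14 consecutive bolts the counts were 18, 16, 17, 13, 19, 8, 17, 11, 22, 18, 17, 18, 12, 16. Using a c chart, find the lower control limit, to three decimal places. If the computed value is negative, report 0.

c̄ = (18 + 16 + 17 + 13 + 19 + 8 + 17 + 11 + 22 + 18 + 17 + 18 + 12 + 16) / 14 = 222 / 14 = 15.8571
LCL = c̄ − 3√c̄ = 15.8571 − 3 × 3.9821 = 3.9108

3.911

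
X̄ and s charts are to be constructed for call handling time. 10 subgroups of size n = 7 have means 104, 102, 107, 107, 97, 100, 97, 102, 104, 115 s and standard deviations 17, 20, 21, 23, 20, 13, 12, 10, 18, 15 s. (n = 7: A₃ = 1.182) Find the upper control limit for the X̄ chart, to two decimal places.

X̄̄ = (104 + 102 + 107 + 107 + 97 + 100 + 97 + 102 + 104 + 115) / 10 = 103.5000
s̄ = (17 + 20 + 21 + 23 + 20 + 13 + 12 + 10 + 18 + 15) / 10 = 16.9000
UCL = X̄̄ + A₃·s̄ = 103.5000 + 1.182 × 16.9000 = 123.4758

123.48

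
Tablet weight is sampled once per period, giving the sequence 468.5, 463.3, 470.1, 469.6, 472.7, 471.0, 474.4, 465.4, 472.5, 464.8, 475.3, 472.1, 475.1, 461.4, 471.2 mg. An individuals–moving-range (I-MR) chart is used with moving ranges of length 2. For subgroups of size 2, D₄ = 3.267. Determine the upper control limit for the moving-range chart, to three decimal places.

19.765

Moving ranges: 5.2, 6.8, 0.5, 3.1, 1.7, 3.4, 9.0, 7.1, 7.7, 10.5, 3.2, 3.0, 13.7, 9.8; M̄R̄ = 84.7000 / 14 = 6.0500
UCL_MR = D₄·M̄R̄ = 3.267 × 6.0500 = 19.7653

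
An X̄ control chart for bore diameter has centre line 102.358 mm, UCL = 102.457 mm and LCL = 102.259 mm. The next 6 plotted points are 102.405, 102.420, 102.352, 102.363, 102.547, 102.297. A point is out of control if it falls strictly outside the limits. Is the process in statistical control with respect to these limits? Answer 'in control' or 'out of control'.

Compare each point to [102.259, 102.457]: sample 5 = 102.547 > UCL.

out of control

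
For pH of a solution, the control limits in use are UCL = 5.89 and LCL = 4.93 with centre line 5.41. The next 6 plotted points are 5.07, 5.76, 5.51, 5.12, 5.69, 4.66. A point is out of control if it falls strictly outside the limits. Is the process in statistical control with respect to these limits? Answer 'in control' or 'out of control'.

Compare each point to [4.93, 5.89]: sample 6 = 4.66 < LCL.

out of control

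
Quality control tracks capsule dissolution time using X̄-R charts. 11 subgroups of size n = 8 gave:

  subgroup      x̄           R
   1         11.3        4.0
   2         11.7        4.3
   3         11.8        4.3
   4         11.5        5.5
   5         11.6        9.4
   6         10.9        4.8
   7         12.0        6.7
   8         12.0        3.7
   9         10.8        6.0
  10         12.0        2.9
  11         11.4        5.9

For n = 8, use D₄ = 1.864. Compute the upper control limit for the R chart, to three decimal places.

R̄ = (4.0 + 4.3 + 4.3 + 5.5 + 9.4 + 4.8 + 6.7 + 3.7 + 6.0 + 2.9 + 5.9) / 11 = 57.5000 / 11 = 5.2273
UCL_R = D₄·R̄ = 1.864 × 5.2273 = 9.7436

9.744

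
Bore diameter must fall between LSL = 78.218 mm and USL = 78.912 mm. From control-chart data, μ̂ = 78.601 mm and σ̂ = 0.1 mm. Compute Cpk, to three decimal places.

Cpu = (USL − μ̂) / (3σ̂) = (78.912 − 78.601) / (3 × 0.1) = 1.0367; Cpl = (μ̂ − LSL) / (3σ̂) = (78.601 − 78.218) / (3 × 0.1) = 1.2767; Cpk = min(Cpu, Cpl) = 1.0367

1.037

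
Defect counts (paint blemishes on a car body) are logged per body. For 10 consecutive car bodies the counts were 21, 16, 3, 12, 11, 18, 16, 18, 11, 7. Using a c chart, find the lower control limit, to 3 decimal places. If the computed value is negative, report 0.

2.359

c̄ = (21 + 16 + 3 + 12 + 11 + 18 + 16 + 18 + 11 + 7) / 10 = 133 / 10 = 13.3000
LCL = c̄ − 3√c̄ = 13.3000 − 3 × 3.6469 = 2.3593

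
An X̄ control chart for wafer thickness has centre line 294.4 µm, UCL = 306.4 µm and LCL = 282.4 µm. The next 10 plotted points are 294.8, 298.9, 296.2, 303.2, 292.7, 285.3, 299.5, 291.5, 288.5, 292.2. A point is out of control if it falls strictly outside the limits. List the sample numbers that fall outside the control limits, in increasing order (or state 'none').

none

All 10 points lie within [282.4, 306.4].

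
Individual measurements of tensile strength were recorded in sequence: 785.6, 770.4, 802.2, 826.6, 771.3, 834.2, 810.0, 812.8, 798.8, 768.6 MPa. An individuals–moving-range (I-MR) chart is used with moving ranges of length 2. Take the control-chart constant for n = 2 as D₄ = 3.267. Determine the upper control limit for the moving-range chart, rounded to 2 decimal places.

94.67

Moving ranges: 15.2, 31.8, 24.4, 55.3, 62.9, 24.2, 2.8, 14.0, 30.2; M̄R̄ = 260.8000 / 9 = 28.9778
UCL_MR = D₄·M̄R̄ = 3.267 × 28.9778 = 94.6704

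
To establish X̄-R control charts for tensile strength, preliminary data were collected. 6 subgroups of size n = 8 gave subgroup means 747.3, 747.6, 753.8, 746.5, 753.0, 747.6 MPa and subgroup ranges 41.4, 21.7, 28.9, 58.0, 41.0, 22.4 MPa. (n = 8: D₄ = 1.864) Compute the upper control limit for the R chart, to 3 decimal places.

R̄ = (41.4 + 21.7 + 28.9 + 58.0 + 41.0 + 22.4) / 6 = 213.4000 / 6 = 35.5667
UCL_R = D₄·R̄ = 1.864 × 35.5667 = 66.2963

66.296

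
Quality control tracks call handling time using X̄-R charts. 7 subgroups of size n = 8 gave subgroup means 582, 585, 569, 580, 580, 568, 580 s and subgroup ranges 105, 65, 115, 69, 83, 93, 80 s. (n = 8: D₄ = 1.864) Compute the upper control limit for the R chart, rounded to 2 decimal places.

162.43

R̄ = (105 + 65 + 115 + 69 + 83 + 93 + 80) / 7 = 610.0000 / 7 = 87.1429
UCL_R = D₄·R̄ = 1.864 × 87.1429 = 162.4343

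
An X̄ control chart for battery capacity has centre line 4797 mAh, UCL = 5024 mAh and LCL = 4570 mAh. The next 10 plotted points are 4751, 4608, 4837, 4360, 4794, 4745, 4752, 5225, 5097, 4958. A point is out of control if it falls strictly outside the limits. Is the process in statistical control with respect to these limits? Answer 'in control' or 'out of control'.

out of control

Compare each point to [4570, 5024]: sample 4 = 4360 < LCL; sample 8 = 5225 > UCL; sample 9 = 5097 > UCL.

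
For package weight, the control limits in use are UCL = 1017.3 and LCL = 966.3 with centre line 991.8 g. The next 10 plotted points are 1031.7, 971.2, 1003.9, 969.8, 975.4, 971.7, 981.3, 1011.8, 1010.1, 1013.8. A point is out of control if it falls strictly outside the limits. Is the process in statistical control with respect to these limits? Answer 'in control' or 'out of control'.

out of control

Compare each point to [966.3, 1017.3]: sample 1 = 1031.7 > UCL.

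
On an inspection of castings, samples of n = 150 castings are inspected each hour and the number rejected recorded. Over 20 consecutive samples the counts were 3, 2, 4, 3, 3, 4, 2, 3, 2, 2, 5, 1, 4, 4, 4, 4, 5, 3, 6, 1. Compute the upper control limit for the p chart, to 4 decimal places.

p̄ = Σdᵢ / (k·n) = 65 / (20 × 150) = 0.02167
UCL = p̄ + 3·√(p̄(1−p̄)/n) = 0.02167 + 3 × √(0.02167×0.97833/150) = 0.02167 + 3 × 0.01189 = 0.05733

0.0573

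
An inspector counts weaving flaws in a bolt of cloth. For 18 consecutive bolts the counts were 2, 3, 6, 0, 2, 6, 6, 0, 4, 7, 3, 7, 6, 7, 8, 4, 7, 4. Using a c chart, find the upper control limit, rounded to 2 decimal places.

10.96

c̄ = (2 + 3 + 6 + 0 + 2 + 6 + 6 + 0 + 4 + 7 + 3 + 7 + 6 + 7 + 8 + 4 + 7 + 4) / 18 = 82 / 18 = 4.5556
UCL = c̄ + 3√c̄ = 4.5556 + 3 × √4.5556 = 4.5556 + 3 × 2.1344 = 10.9587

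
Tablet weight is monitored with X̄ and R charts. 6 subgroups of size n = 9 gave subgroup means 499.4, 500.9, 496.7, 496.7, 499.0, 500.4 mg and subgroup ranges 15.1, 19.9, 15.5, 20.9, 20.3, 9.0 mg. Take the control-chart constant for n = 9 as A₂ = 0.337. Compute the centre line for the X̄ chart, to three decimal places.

X̄̄ = (499.4 + 500.9 + 496.7 + 496.7 + 499.0 + 500.4) / 6 = 2993.1000 / 6 = 498.8500
CL = X̄̄ = 498.8500

498.850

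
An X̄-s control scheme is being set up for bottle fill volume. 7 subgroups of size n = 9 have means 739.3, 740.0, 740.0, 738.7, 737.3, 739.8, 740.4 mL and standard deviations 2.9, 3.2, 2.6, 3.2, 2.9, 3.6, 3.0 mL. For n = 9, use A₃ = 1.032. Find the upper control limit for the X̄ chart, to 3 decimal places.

742.512

X̄̄ = (739.3 + 740.0 + 740.0 + 738.7 + 737.3 + 739.8 + 740.4) / 7 = 739.3571
s̄ = (2.9 + 3.2 + 2.6 + 3.2 + 2.9 + 3.6 + 3.0) / 7 = 3.0571
UCL = X̄̄ + A₃·s̄ = 739.3571 + 1.032 × 3.0571 = 742.5121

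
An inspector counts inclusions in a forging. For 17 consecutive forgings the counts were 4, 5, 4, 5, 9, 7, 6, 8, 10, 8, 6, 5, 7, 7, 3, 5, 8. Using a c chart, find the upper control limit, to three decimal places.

13.821

c̄ = (4 + 5 + 4 + 5 + 9 + 7 + 6 + 8 + 10 + 8 + 6 + 5 + 7 + 7 + 3 + 5 + 8) / 17 = 107 / 17 = 6.2941
UCL = c̄ + 3√c̄ = 6.2941 + 3 × √6.2941 = 6.2941 + 3 × 2.5088 = 13.8205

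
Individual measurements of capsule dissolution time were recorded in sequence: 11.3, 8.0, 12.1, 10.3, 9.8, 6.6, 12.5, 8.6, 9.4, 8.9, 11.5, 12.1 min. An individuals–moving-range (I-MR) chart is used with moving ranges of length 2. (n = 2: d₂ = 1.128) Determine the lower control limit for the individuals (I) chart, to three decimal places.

X̄ = (11.3 + 8.0 + 12.1 + 10.3 + 9.8 + 6.6 + 12.5 + 8.6 + 9.4 + 8.9 + 11.5 + 12.1) / 12 = 10.0917
Moving ranges: 3.3, 4.1, 1.8, 0.5, 3.2, 5.9, 3.9, 0.8, 0.5, 2.6, 0.6; M̄R̄ = 27.2000 / 11 = 2.4727
LCL = X̄ − 3·M̄R̄/d₂ = 10.0917 − 3 × 2.4727 / 1.128 = 3.5153

3.515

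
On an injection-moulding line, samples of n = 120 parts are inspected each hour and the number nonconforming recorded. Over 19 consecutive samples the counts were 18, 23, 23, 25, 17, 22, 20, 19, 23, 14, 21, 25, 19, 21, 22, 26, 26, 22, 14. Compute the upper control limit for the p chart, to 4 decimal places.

p̄ = Σdᵢ / (k·n) = 400 / (19 × 120) = 0.17544
UCL = p̄ + 3·√(p̄(1−p̄)/n) = 0.17544 + 3 × √(0.17544×0.82456/120) = 0.17544 + 3 × 0.03472 = 0.27960

0.2796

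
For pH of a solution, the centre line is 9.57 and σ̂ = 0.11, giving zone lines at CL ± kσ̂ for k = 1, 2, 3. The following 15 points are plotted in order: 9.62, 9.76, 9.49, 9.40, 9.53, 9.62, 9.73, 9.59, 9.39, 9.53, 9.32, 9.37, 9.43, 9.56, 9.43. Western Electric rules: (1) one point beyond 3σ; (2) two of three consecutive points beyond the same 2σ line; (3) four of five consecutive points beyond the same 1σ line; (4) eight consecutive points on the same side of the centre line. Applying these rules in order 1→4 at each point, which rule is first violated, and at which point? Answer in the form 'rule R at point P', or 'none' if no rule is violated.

Zone of each point (C = within 1σ̂, B = 1σ̂–2σ̂, A = 2σ̂–3σ̂, * = beyond 3σ̂; sign = side of CL): 1:+C, 2:+B, 3:-C, 4:-B, 5:-C, 6:+C, 7:+B, 8:+C, 9:-B, 10:-C, 11:-A, 12:-B, 13:-B, 14:-C, 15:-B
Rule 3 (four of five consecutive points beyond the same 1σ limit) is satisfied at point 13.

rule 3 at point 13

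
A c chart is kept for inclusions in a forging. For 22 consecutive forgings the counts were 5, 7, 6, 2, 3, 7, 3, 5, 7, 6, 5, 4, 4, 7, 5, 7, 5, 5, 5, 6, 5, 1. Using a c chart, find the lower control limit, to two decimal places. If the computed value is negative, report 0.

0.00

c̄ = (5 + 7 + 6 + 2 + 3 + 7 + 3 + 5 + 7 + 6 + 5 + 4 + 4 + 7 + 5 + 7 + 5 + 5 + 5 + 6 + 5 + 1) / 22 = 110 / 22 = 5.0000
LCL = c̄ − 3√c̄ = 5.0000 − 3 × 2.2361 = -1.7082 → 0 (cannot be negative)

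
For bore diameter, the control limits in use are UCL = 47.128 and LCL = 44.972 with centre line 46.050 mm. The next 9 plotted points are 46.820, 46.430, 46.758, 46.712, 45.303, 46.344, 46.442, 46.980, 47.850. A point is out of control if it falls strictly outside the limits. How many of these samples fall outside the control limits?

Compare each point to [44.972, 47.128]: sample 9 = 47.850 > UCL.

1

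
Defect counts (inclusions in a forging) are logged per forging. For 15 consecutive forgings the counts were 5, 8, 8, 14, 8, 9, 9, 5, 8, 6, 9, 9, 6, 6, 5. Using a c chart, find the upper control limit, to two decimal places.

c̄ = (5 + 8 + 8 + 14 + 8 + 9 + 9 + 5 + 8 + 6 + 9 + 9 + 6 + 6 + 5) / 15 = 115 / 15 = 7.6667
UCL = c̄ + 3√c̄ = 7.6667 + 3 × √7.6667 = 7.6667 + 3 × 2.7689 = 15.9733

15.97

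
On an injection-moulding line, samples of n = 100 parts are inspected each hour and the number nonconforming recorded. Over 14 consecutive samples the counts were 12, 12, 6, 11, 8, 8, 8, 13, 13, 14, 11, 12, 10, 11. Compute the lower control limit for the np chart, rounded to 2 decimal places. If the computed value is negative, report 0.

1.39

p̄ = Σdᵢ / (k·n) = 149 / (14 × 100) = 0.10643
LCL = np̄ − 3·√(np̄(1−p̄)) = 10.6429 − 3 × 3.0839 = 1.3913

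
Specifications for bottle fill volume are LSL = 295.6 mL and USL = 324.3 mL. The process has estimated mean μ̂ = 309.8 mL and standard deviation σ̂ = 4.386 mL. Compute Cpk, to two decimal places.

1.08

Cpu = (USL − μ̂) / (3σ̂) = (324.3 − 309.8) / (3 × 4.386) = 1.1020; Cpl = (μ̂ − LSL) / (3σ̂) = (309.8 − 295.6) / (3 × 4.386) = 1.0792; Cpk = min(Cpu, Cpl) = 1.0792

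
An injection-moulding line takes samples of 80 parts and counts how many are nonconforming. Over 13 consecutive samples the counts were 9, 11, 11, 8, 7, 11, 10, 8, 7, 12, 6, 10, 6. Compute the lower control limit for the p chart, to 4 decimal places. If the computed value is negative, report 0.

p̄ = Σdᵢ / (k·n) = 116 / (13 × 80) = 0.11154
LCL = p̄ − 3·√(p̄(1−p̄)/n) = 0.11154 − 3 × 0.03520 = 0.00595

0.0060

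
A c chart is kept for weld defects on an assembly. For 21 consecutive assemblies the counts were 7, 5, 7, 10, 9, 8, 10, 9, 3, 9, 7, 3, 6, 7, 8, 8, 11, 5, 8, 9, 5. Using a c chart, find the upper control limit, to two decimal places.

15.46

c̄ = (7 + 5 + 7 + 10 + 9 + 8 + 10 + 9 + 3 + 9 + 7 + 3 + 6 + 7 + 8 + 8 + 11 + 5 + 8 + 9 + 5) / 21 = 154 / 21 = 7.3333
UCL = c̄ + 3√c̄ = 7.3333 + 3 × √7.3333 = 7.3333 + 3 × 2.7080 = 15.4574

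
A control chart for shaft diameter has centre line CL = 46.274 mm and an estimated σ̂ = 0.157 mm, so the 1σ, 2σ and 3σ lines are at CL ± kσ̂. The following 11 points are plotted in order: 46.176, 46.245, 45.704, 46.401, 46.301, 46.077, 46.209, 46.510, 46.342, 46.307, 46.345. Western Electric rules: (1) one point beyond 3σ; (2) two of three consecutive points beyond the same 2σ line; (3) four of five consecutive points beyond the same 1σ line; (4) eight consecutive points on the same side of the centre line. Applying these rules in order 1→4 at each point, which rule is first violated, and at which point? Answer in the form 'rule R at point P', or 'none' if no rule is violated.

rule 1 at point 3

Zone of each point (C = within 1σ̂, B = 1σ̂–2σ̂, A = 2σ̂–3σ̂, * = beyond 3σ̂; sign = side of CL): 1:-C, 2:-C, 3:-*, 4:+C, 5:+C, 6:-B, 7:-C, 8:+B, 9:+C, 10:+C, 11:+C
Rule 1 (one point beyond the 3σ limits) is satisfied at point 3.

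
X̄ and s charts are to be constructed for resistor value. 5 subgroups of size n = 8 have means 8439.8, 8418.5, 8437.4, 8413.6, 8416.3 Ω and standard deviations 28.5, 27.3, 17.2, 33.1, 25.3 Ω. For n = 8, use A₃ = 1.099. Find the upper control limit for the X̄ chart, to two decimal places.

8454.00

X̄̄ = (8439.8 + 8418.5 + 8437.4 + 8413.6 + 8416.3) / 5 = 8425.1200
s̄ = (28.5 + 27.3 + 17.2 + 33.1 + 25.3) / 5 = 26.2800
UCL = X̄̄ + A₃·s̄ = 8425.1200 + 1.099 × 26.2800 = 8454.0017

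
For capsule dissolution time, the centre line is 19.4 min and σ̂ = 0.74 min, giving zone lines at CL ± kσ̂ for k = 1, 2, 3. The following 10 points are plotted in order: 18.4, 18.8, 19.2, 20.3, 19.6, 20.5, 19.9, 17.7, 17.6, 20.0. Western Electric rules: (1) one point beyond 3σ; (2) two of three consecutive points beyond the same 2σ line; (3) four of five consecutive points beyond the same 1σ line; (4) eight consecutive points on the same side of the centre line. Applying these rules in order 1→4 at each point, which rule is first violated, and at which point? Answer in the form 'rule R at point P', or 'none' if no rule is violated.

rule 2 at point 9

Zone of each point (C = within 1σ̂, B = 1σ̂–2σ̂, A = 2σ̂–3σ̂, * = beyond 3σ̂; sign = side of CL): 1:-B, 2:-C, 3:-C, 4:+B, 5:+C, 6:+B, 7:+C, 8:-A, 9:-A, 10:+C
Rule 2 (two of three consecutive points beyond the same 2σ limit) is satisfied at point 9.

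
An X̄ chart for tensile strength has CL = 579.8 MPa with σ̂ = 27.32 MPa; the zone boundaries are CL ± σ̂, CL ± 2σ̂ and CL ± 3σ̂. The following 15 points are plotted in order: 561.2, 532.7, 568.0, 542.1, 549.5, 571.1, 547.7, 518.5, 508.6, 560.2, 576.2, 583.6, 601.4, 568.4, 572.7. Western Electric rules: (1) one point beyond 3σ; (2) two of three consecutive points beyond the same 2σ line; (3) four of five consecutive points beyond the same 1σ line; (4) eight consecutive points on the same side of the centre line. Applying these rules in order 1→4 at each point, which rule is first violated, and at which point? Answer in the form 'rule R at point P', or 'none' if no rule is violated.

Zone of each point (C = within 1σ̂, B = 1σ̂–2σ̂, A = 2σ̂–3σ̂, * = beyond 3σ̂; sign = side of CL): 1:-C, 2:-B, 3:-C, 4:-B, 5:-B, 6:-C, 7:-B, 8:-A, 9:-A, 10:-C, 11:-C, 12:+C, 13:+C, 14:-C, 15:-C
Rule 3 (four of five consecutive points beyond the same 1σ limit) is satisfied at point 8.

rule 3 at point 8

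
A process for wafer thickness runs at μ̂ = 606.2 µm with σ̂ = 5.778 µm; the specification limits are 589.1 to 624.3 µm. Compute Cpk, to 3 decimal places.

Cpu = (USL − μ̂) / (3σ̂) = (624.3 − 606.2) / (3 × 5.778) = 1.0442; Cpl = (μ̂ − LSL) / (3σ̂) = (606.2 − 589.1) / (3 × 5.778) = 0.9865; Cpk = min(Cpu, Cpl) = 0.9865

0.987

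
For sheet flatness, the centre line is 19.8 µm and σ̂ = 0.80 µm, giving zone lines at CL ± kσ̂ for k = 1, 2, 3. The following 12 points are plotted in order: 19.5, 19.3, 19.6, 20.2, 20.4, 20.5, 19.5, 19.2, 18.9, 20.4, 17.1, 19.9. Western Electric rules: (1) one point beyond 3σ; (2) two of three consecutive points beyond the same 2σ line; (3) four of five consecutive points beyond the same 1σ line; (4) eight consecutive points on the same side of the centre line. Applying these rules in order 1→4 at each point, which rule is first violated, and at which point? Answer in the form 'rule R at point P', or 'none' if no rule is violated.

rule 1 at point 11

Zone of each point (C = within 1σ̂, B = 1σ̂–2σ̂, A = 2σ̂–3σ̂, * = beyond 3σ̂; sign = side of CL): 1:-C, 2:-C, 3:-C, 4:+C, 5:+C, 6:+C, 7:-C, 8:-C, 9:-B, 10:+C, 11:-*, 12:+C
Rule 1 (one point beyond the 3σ limits) is satisfied at point 11.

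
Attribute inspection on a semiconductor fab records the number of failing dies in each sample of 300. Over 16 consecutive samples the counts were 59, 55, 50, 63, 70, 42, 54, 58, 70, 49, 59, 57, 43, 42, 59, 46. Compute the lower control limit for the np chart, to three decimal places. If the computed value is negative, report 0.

p̄ = Σdᵢ / (k·n) = 876 / (16 × 300) = 0.18250
LCL = np̄ − 3·√(np̄(1−p̄)) = 54.7500 − 3 × 6.6902 = 34.6795

34.680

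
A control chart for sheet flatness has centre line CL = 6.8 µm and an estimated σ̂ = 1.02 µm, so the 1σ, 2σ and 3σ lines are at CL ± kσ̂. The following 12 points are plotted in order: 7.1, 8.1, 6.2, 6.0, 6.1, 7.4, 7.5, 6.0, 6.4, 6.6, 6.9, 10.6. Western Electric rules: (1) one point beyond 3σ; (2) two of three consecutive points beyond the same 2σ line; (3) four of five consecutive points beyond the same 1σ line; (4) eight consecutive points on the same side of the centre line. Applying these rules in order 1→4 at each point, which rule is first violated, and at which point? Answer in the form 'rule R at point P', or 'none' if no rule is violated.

rule 1 at point 12

Zone of each point (C = within 1σ̂, B = 1σ̂–2σ̂, A = 2σ̂–3σ̂, * = beyond 3σ̂; sign = side of CL): 1:+C, 2:+B, 3:-C, 4:-C, 5:-C, 6:+C, 7:+C, 8:-C, 9:-C, 10:-C, 11:+C, 12:+*
Rule 1 (one point beyond the 3σ limits) is satisfied at point 12.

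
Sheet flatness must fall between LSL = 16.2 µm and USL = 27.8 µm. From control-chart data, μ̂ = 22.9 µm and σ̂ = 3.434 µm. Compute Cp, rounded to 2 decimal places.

0.56

Cp = (USL − LSL) / (6σ̂) = (27.8 − 16.2) / (6 × 3.434) = 11.6000 / 20.6040 = 0.5630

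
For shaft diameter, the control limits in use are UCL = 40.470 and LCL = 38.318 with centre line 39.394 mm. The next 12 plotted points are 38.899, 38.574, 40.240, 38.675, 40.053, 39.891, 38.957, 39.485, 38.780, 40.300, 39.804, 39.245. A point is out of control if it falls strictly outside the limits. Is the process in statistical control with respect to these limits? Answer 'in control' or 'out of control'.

All 12 points lie within [38.318, 40.470].

in control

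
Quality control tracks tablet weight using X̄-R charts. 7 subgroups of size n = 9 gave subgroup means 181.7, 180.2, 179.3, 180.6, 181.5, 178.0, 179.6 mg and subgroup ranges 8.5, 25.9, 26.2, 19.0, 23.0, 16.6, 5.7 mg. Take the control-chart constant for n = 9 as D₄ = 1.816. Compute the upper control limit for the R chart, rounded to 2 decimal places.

32.40

R̄ = (8.5 + 25.9 + 26.2 + 19.0 + 23.0 + 16.6 + 5.7) / 7 = 124.9000 / 7 = 17.8429
UCL_R = D₄·R̄ = 1.816 × 17.8429 = 32.4026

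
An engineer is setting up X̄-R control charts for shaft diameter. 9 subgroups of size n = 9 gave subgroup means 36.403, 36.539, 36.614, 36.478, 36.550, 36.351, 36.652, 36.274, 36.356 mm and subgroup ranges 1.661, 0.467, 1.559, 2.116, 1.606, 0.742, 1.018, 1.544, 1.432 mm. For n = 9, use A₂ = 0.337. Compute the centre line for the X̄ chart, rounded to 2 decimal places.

X̄̄ = (36.403 + 36.539 + 36.614 + 36.478 + 36.550 + 36.351 + 36.652 + 36.274 + 36.356) / 9 = 328.2170 / 9 = 36.4686
CL = X̄̄ = 36.4686

36.47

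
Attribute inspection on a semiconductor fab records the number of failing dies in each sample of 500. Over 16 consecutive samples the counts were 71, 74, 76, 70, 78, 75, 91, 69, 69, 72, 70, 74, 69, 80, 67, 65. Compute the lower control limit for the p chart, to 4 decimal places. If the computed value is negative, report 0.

p̄ = Σdᵢ / (k·n) = 1170 / (16 × 500) = 0.14625
LCL = p̄ − 3·√(p̄(1−p̄)/n) = 0.14625 − 3 × 0.01580 = 0.09884

0.0988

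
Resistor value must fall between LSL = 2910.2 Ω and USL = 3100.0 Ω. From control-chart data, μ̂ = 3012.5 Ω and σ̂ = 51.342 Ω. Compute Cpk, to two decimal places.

Cpu = (USL − μ̂) / (3σ̂) = (3100.0 − 3012.5) / (3 × 51.342) = 0.5681; Cpl = (μ̂ − LSL) / (3σ̂) = (3012.5 − 2910.2) / (3 × 51.342) = 0.6642; Cpk = min(Cpu, Cpl) = 0.5681

0.57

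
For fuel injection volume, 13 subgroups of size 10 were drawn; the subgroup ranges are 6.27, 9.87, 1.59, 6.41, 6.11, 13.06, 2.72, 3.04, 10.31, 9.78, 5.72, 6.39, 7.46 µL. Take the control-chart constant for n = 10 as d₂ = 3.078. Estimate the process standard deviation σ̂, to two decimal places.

2.22

R̄ = (6.27 + 9.87 + 1.59 + 6.41 + 6.11 + 13.06 + 2.72 + 3.04 + 10.31 + 9.78 + 5.72 + 6.39 + 7.46) / 13 = 6.8254
σ̂ = R̄ / d₂ = 6.8254 / 3.078 = 2.2175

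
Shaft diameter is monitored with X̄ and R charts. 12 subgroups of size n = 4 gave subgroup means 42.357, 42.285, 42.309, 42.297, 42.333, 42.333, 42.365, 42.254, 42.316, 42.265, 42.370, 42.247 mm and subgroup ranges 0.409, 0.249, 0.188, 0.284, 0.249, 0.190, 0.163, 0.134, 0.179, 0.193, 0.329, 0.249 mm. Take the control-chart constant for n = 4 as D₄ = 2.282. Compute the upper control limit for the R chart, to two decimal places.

R̄ = (0.409 + 0.249 + 0.188 + 0.284 + 0.249 + 0.190 + 0.163 + 0.134 + 0.179 + 0.193 + 0.329 + 0.249) / 12 = 2.8160 / 12 = 0.2347
UCL_R = D₄·R̄ = 2.282 × 0.2347 = 0.5355

0.54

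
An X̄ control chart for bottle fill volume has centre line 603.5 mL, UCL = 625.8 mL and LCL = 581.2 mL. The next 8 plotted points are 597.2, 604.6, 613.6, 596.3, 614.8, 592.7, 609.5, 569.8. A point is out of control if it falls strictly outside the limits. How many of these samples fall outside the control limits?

Compare each point to [581.2, 625.8]: sample 8 = 569.8 < LCL.

1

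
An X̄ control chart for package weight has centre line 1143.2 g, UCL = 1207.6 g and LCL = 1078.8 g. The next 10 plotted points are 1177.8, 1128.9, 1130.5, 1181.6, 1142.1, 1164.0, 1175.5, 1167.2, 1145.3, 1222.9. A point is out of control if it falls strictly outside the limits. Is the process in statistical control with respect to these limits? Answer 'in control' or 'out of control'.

Compare each point to [1078.8, 1207.6]: sample 10 = 1222.9 > UCL.

out of control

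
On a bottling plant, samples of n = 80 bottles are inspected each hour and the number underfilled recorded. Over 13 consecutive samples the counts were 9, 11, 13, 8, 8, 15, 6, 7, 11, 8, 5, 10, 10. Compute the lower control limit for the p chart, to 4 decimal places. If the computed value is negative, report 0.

p̄ = Σdᵢ / (k·n) = 121 / (13 × 80) = 0.11635
LCL = p̄ − 3·√(p̄(1−p̄)/n) = 0.11635 − 3 × 0.03585 = 0.00880

0.0088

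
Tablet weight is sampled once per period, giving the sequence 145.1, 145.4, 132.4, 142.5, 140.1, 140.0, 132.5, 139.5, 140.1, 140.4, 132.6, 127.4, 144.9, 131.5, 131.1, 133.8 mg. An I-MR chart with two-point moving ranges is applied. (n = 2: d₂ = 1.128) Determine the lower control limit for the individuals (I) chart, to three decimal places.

X̄ = (145.1 + 145.4 + 132.4 + 142.5 + 140.1 + 140.0 + 132.5 + 139.5 + 140.1 + 140.4 + 132.6 + 127.4 + 144.9 + 131.5 + 131.1 + 133.8) / 16 = 137.4563
Moving ranges: 0.3, 13.0, 10.1, 2.4, 0.1, 7.5, 7.0, 0.6, 0.3, 7.8, 5.2, 17.5, 13.4, 0.4, 2.7; M̄R̄ = 88.3000 / 15 = 5.8867
LCL = X̄ − 3·M̄R̄/d₂ = 137.4563 − 3 × 5.8867 / 1.128 = 121.8002

121.800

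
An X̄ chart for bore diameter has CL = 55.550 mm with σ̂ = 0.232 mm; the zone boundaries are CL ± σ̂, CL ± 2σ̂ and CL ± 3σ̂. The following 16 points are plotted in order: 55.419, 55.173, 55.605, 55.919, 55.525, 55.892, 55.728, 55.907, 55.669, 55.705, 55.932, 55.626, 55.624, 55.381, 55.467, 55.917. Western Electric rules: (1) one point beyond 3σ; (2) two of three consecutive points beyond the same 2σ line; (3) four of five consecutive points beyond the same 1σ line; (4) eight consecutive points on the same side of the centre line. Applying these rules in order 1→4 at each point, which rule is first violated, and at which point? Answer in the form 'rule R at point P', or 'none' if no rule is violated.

rule 4 at point 13

Zone of each point (C = within 1σ̂, B = 1σ̂–2σ̂, A = 2σ̂–3σ̂, * = beyond 3σ̂; sign = side of CL): 1:-C, 2:-B, 3:+C, 4:+B, 5:-C, 6:+B, 7:+C, 8:+B, 9:+C, 10:+C, 11:+B, 12:+C, 13:+C, 14:-C, 15:-C, 16:+B
Rule 4 (eight consecutive points on the same side of the centre line) is satisfied at point 13.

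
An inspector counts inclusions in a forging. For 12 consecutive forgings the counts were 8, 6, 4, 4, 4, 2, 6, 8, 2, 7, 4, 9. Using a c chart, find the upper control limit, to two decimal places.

c̄ = (8 + 6 + 4 + 4 + 4 + 2 + 6 + 8 + 2 + 7 + 4 + 9) / 12 = 64 / 12 = 5.3333
UCL = c̄ + 3√c̄ = 5.3333 + 3 × √5.3333 = 5.3333 + 3 × 2.3094 = 12.2615

12.26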